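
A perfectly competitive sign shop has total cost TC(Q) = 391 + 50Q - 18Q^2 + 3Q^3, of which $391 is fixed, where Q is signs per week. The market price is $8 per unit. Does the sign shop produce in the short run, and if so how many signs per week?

From TC, MC = TC'(Q) = 50 - 36Q + 9Q^2 and AVC = VC/Q = 50 - 18Q + 3Q^2.
AVC is minimized where dAVC/dQ = -18 + 6Q = 0, at Q = 3; min AVC = 50 - 18·3 + 3·3^2 = $23.
With P < min AVC ($8 < $23), every unit sold adds to the loss.
Shutting down limits the loss to fixed cost, $391.

Shut down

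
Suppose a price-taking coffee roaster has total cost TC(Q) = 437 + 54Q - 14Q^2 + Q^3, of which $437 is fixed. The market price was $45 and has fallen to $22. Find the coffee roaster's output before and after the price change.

Output falls from 9 to 8

AVC = 54 - 14Q + Q^2, minimized at Q = 7 where min AVC = $5. MC = 54 - 28Q + 3Q^2.
With P = $45 above the shutdown price, P = MC gives Q = 9.
At P = $22 ≥ min AVC, set P = MC: Q = 8. The firm stays open but cuts output.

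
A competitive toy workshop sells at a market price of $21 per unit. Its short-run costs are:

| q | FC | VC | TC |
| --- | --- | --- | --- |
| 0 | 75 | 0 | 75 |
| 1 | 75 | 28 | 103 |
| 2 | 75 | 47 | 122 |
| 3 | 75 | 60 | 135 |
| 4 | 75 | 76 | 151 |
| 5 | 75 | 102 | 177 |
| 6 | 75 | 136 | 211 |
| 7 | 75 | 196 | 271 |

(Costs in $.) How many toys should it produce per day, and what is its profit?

q = 4; profit = -$67

Compute π = P·q − TC at each output: q=0: -75; q=1: -82; q=2: -80; q=3: -72; q=4: -67; q=5: -72; q=6: -85; q=7: -124.
Profit is maximized at q = 4. AVC there is 76/4 = $19 ≤ P, so producing beats shutting down (which would give -$75).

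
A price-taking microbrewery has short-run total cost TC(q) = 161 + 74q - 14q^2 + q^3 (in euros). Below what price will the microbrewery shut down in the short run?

The firm shuts down when price falls below the minimum of average variable cost. AVC = VC/q = 74 - 14q + q^2.
At the minimum of AVC, MC = AVC. MC = 74 - 28q + 3q^2; setting MC = AVC gives 2q^2 - 14q = 0, so q = 7. min AVC = 25.
So the shutdown price is €25.

€25 per unit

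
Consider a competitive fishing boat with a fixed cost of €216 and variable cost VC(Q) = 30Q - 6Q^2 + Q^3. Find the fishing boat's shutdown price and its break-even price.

AVC = 30 - 6Q + Q^2; minimized at Q = 3, giving min AVC = €21. That is the shutdown price.
ATC = 216/Q + 30 - 6Q + Q^2. Setting dATC/dQ = −216/Q^2 − 6 + 2Q = 0 gives Q = 6 (since 2·6^3 − 6·6^2 = 216).
min ATC = 216/6 + 30 − 6·6 + 6^2 = €66. That is the break-even price.
For €21 ≤ P < €66 the firm produces at a loss; below €21 it shuts down.

Shutdown price = €21; break-even price = €66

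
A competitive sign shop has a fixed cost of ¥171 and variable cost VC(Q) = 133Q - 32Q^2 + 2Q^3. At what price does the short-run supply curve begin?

The shutdown price is the minimum of AVC. VC = 133Q - 32Q^2 + 2Q^3, so AVC = 133 - 32Q + 2Q^2.
dAVC/dQ = -32 + 4Q = 0 gives Q = 8. min AVC = 133 - 32·8 + 2·8^2 = 5.
The firm shuts down for any P below ¥5.

¥5 per unit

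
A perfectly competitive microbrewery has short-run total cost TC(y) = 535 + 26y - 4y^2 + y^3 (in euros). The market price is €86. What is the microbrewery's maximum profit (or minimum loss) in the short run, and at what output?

AVC = 26 - 4y + y^2 has its minimum €22 at y = 2; price €86 clears that bar, so the firm operates.
With MC = 26 - 8y + 3y^2, P = MC on the upward-sloping part at y* = 6.
TR = 86·6 = 516. TC = 535 + 228 = 763. Profit = 516 − 763 = -€247.
Shutting down would mean losing the fixed cost of €535, so operating at a loss of €247 is better by €288.

Profit = -€247 at y = 6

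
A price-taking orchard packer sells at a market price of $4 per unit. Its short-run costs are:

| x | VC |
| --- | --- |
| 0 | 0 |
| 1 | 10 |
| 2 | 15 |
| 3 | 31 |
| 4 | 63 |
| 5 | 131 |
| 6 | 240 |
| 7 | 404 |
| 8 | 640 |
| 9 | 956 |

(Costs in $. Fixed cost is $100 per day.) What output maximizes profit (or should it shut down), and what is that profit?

x = 0 (shut down); profit = -$100

Profit at each row (π = 4x − TC): x=0: -100; x=1: -106; x=2: -107; x=3: -119; x=4: -147; x=5: -211; x=6: -316; x=7: -476; x=8: -708; x=9: -1020.
Profit is highest at x = 0. Equivalently, the lowest AVC in the table is 15/2 ≈ $7.50 at x = 2, and P = $4 falls below it — price never covers variable cost, so the firm shuts down and loses only its fixed cost.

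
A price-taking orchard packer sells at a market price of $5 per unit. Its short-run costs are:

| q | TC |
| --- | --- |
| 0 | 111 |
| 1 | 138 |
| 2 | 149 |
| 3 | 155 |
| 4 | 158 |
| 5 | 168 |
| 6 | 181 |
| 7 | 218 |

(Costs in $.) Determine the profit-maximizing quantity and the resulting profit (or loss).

Compute π = P·q − TC at each output: q=0: -111; q=1: -133; q=2: -139; q=3: -140; q=4: -138; q=5: -143; q=6: -151; q=7: -183.
Profit is highest at q = 0. Equivalently, the lowest AVC in the table is 57/5 ≈ $11.40 at q = 5, and P = $5 falls below it — price never covers variable cost, so the firm shuts down and loses only its fixed cost.

q = 0 (shut down); profit = -$111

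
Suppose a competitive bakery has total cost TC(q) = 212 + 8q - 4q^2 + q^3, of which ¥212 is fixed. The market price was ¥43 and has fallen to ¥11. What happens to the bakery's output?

Output falls from 5 to 3

MC = 8 - 8q + 3q^2; the shutdown threshold is min AVC = ¥4 (at q = 2).
With P = ¥43 above the shutdown price, P = MC gives q = 5.
At P = ¥11 ≥ min AVC, set P = MC: q = 3. The firm stays open but cuts output.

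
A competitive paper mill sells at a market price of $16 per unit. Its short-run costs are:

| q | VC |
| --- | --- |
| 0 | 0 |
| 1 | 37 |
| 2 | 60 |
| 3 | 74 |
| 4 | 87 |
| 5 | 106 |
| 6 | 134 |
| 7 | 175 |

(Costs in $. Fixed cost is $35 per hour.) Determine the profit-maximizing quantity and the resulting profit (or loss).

Tabulate TR − TC: q=0: -35; q=1: -56; q=2: -63; q=3: -61; q=4: -58; q=5: -61; q=6: -73; q=7: -98.
Profit is highest at q = 0. Equivalently, the lowest AVC in the table is 106/5 ≈ $21.20 at q = 5, and P = $16 falls below it — price never covers variable cost, so the firm shuts down and loses only its fixed cost.

q = 0 (shut down); profit = -$35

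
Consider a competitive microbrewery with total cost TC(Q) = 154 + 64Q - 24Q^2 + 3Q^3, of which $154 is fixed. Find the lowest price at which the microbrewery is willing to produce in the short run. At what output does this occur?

The shutdown price is the minimum of AVC. VC = 64Q - 24Q^2 + 3Q^3, so AVC = 64 - 24Q + 3Q^2.
At the minimum of AVC, MC = AVC. MC = 64 - 48Q + 9Q^2; setting MC = AVC gives 6Q^2 - 24Q = 0, so Q = 4. min AVC = 16.
The firm shuts down for any P below $16.

$16 per unit, at Q = 4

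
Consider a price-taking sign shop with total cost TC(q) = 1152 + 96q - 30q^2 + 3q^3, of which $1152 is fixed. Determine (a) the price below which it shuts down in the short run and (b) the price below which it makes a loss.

AVC = 96 - 30q + 3q^2; minimized at q = 5, giving min AVC = $21. That is the shutdown price.
ATC = 1152/q + 96 - 30q + 3q^2. Setting dATC/dq = −1152/q^2 − 30 + 6q = 0 gives q = 8 (since 6·8^3 − 30·8^2 = 1152).
min ATC = 1152/8 + 96 − 30·8 + 3·8^2 = $192. That is the break-even price.
Between these two prices the firm operates at a loss; above $192 it earns a profit.

Shutdown price = $21; break-even price = $192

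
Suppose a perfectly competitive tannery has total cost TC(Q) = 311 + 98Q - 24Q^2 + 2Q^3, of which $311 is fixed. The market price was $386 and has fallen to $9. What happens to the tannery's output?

MC = 98 - 48Q + 6Q^2; the shutdown threshold is min AVC = $26 (at Q = 6).
With P = $386 above the shutdown price, P = MC gives Q = 12.
At P = $9 < min AVC = $26, price no longer covers variable cost at any output, so the firm shuts down: Q = 0.

Output falls from 12 to 0 (the firm shuts down)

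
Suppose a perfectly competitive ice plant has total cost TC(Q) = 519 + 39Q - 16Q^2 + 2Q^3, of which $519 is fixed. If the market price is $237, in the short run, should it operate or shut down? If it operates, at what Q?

Produce at Q = 9

From TC, MC = TC'(Q) = 39 - 32Q + 6Q^2 and AVC = VC/Q = 39 - 16Q + 2Q^2.
AVC is minimized where dAVC/dQ = -16 + 4Q = 0, at Q = 4; min AVC = 39 - 16·4 + 2·4^2 = $7.
P = $237 exceeds min AVC = $7, so the firm stays open.
Solving P = MC: -198 - 32Q + 6Q^2 = 0 ⇒ Q = -11/3 or 9. On the upward-sloping branch, Q* = 9.
Check: AVC at Q = 9 is $57 ≤ P, so revenue covers variable cost.
Profit = P·Q − TC = 237·9 − 1032 = $1101.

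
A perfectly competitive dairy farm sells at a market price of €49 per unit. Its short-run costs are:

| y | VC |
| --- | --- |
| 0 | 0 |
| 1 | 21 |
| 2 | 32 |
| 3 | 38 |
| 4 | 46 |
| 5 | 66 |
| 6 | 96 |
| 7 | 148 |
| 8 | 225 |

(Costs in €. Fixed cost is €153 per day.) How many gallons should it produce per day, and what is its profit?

y = 6; profit = €45

Compute π = P·y − TC at each output: y=0: -153; y=1: -125; y=2: -87; y=3: -44; y=4: -3; y=5: 26; y=6: 45; y=7: 42; y=8: 14.
Profit is maximized at y = 6. AVC there is 96/6 = €16 ≤ P, so producing beats shutting down (which would give -€153).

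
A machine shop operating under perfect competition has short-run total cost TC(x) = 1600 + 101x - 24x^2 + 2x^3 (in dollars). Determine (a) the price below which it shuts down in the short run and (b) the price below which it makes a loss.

AVC = 101 - 24x + 2x^2; minimized at x = 6, giving min AVC = $29. That is the shutdown price.
ATC = 1600/x + 101 - 24x + 2x^2. Setting dATC/dx = −1600/x^2 − 24 + 4x = 0 gives x = 10 (since 4·10^3 − 24·10^2 = 1600).
min ATC = 1600/10 + 101 − 24·10 + 2·10^2 = $221. That is the break-even price.
For $29 ≤ P < $221 the firm produces at a loss; below $29 it shuts down.

Shutdown price = $29; break-even price = $221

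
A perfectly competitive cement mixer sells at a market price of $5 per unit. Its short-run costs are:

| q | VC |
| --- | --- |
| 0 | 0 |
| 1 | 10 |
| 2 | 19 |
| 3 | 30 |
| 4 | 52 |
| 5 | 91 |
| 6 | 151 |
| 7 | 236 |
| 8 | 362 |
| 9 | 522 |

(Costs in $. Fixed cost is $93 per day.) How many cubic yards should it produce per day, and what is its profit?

q = 0 (shut down); profit = -$93

Compute π = P·q − TC at each output: q=0: -93; q=1: -98; q=2: -102; q=3: -108; q=4: -125; q=5: -159; q=6: -214; q=7: -294; q=8: -415; q=9: -570.
Profit is highest at q = 0. Equivalently, the lowest AVC in the table is 19/2 ≈ $9.50 at q = 2, and P = $5 falls below it — price never covers variable cost, so the firm shuts down and loses only its fixed cost.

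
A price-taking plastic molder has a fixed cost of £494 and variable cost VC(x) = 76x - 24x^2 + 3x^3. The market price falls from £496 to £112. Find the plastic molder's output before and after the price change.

AVC = 76 - 24x + 3x^2, minimized at x = 4 where min AVC = £28. MC = 76 - 48x + 9x^2.
With P = £496 above the shutdown price, P = MC gives x = 10.
At P = £112 ≥ min AVC, set P = MC: x = 6. The firm stays open but cuts output.

Output falls from 10 to 6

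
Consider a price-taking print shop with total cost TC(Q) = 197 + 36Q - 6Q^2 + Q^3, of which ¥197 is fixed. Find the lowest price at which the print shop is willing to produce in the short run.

The firm shuts down when price falls below the minimum of average variable cost. AVC = VC/Q = 36 - 6Q + Q^2.
dAVC/dQ = -6 + 2Q = 0 gives Q = 3. min AVC = 36 - 6·3 + 3^2 = 27.
The firm shuts down for any P below ¥27.

¥27 per unit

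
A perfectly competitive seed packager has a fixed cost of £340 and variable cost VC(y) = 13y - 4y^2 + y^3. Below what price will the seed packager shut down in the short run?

£9 per unit

The firm shuts down when price falls below the minimum of average variable cost. AVC = VC/y = 13 - 4y + y^2.
At the minimum of AVC, MC = AVC. MC = 13 - 8y + 3y^2; setting MC = AVC gives 2y^2 - 4y = 0, so y = 2. min AVC = 9.
The firm shuts down for any P below £9.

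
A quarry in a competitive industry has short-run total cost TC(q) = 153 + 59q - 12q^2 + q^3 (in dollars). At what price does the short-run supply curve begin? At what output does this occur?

The firm shuts down when price falls below the minimum of average variable cost. AVC = VC/q = 59 - 12q + q^2.
dAVC/dq = -12 + 2q = 0 gives q = 6. min AVC = 59 - 12·6 + 6^2 = 23.
For P < $23 the firm produces nothing.

$23 per unit, at q = 6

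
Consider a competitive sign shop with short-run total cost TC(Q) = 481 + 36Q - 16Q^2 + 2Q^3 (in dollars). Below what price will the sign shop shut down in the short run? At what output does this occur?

The firm shuts down when price falls below the minimum of average variable cost. AVC = VC/Q = 36 - 16Q + 2Q^2.
At the minimum of AVC, MC = AVC. MC = 36 - 32Q + 6Q^2; setting MC = AVC gives 4Q^2 - 16Q = 0, so Q = 4. min AVC = 4.
For P < $4 the firm produces nothing.

$4 per unit, at Q = 4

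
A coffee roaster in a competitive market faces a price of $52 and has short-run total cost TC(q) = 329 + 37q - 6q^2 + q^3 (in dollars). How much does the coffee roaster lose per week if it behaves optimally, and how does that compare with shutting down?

AVC = 37 - 6q + q^2; min AVC = $28 at q = 3. Since P = $52 ≥ min AVC, the firm produces.
With MC = 37 - 12q + 3q^2, P = MC on the upward-sloping part at q* = 5.
TR = 52·5 = 260. TC = 329 + 160 = 489. Profit = 260 − 489 = -$229.
By producing, the firm covers all variable cost plus $100 of fixed cost; shutting down would lose the full $329.

Profit = -$229 at q = 5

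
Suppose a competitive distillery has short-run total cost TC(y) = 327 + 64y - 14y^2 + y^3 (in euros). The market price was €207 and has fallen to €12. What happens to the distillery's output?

Output falls from 13 to 0 (the firm shuts down)

MC = 64 - 28y + 3y^2; the shutdown threshold is min AVC = €15 (at y = 7).
At P = €207 ≥ min AVC, set P = MC on the rising branch: y = 13.
At P = €12 < min AVC = €15, price no longer covers variable cost at any output, so the firm shuts down: y = 0.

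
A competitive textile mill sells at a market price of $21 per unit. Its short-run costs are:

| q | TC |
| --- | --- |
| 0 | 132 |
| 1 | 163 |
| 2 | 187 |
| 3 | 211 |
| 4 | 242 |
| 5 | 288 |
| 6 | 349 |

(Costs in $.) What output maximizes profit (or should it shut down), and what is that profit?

Profit at each row (π = 21q − TC): q=0: -132; q=1: -142; q=2: -145; q=3: -148; q=4: -158; q=5: -183; q=6: -223.
Profit is highest at q = 0. Equivalently, the lowest AVC in the table is 79/3 ≈ $26.33 at q = 3, and P = $21 falls below it — price never covers variable cost, so the firm shuts down and loses only its fixed cost.

q = 0 (shut down); profit = -$132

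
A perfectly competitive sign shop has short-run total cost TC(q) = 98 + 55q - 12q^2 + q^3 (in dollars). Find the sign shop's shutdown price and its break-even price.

Shutdown price = $19; break-even price = $34

Shutdown price = min AVC. AVC = 55 - 12q + q^2, with vertex at q = 6 and minimum $19.
ATC = 98/q + 55 - 12q + q^2. Setting dATC/dq = −98/q^2 − 12 + 2q = 0 gives q = 7 (since 2·7^3 − 12·7^2 = 98).
min ATC = 98/7 + 55 − 12·7 + 7^2 = $34. That is the break-even price.
Between these two prices the firm operates at a loss; above $34 it earns a profit.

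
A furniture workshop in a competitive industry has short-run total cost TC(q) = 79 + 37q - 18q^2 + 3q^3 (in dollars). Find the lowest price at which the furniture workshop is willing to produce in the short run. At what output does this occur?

Short-run supply begins at min AVC. From VC = 37q - 18q^2 + 3q^3, AVC = 37 - 18q + 3q^2.
dAVC/dq = -18 + 6q = 0 gives q = 3. min AVC = 37 - 18·3 + 3·3^2 = 10.
The firm shuts down for any P below $10.

$10 per unit, at q = 3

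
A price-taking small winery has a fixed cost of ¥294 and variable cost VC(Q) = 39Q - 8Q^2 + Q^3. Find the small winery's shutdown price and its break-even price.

AVC = 39 - 8Q + Q^2; minimized at Q = 4, giving min AVC = ¥23. That is the shutdown price.
ATC = 294/Q + 39 - 8Q + Q^2. Setting dATC/dQ = −294/Q^2 − 8 + 2Q = 0 gives Q = 7 (since 2·7^3 − 8·7^2 = 294).
min ATC = 294/7 + 39 − 8·7 + 7^2 = ¥74. That is the break-even price.
For ¥23 ≤ P < ¥74 the firm produces at a loss; below ¥23 it shuts down.

Shutdown price = ¥23; break-even price = ¥74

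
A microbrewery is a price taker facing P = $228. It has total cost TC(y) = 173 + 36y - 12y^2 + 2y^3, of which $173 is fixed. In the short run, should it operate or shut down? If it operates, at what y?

Strip out fixed cost: VC = 36y - 12y^2 + 2y^3. Then AVC = 36 - 12y + 2y^2 and MC = 36 - 24y + 6y^2.
The AVC parabola has its vertex at y = 12/4 = 3, where AVC = 36 - 12·3 + 2·3^2 = $18.
P = $228 exceeds min AVC = $18, so the firm stays open.
Solving P = MC: -192 - 24y + 6y^2 = 0 ⇒ y = -4 or 8. On the upward-sloping branch, y* = 8.
Check: AVC at y = 8 is $68 ≤ P, so revenue covers variable cost.
Profit = P·y − TC = 228·8 − 717 = $1107.

Produce at y = 8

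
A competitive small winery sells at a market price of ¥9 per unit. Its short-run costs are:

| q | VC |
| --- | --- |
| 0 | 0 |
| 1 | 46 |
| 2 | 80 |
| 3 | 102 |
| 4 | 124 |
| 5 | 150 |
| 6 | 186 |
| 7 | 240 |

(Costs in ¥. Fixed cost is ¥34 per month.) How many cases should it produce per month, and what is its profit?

Compute π = P·q − TC at each output: q=0: -34; q=1: -71; q=2: -96; q=3: -109; q=4: -122; q=5: -139; q=6: -166; q=7: -211.
Profit is highest at q = 0. Equivalently, the lowest AVC in the table is 150/5 ≈ ¥30 at q = 5, and P = ¥9 falls below it — price never covers variable cost, so the firm shuts down and loses only its fixed cost.

q = 0 (shut down); profit = -¥34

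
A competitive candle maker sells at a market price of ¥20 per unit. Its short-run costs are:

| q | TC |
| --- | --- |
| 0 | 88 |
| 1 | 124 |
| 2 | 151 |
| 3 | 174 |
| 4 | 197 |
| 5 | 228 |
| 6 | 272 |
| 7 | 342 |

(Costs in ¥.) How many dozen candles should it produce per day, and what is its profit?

q = 0 (shut down); profit = -¥88

Compute π = P·q − TC at each output: q=0: -88; q=1: -104; q=2: -111; q=3: -114; q=4: -117; q=5: -128; q=6: -152; q=7: -202.
Profit is highest at q = 0. Equivalently, the lowest AVC in the table is 109/4 ≈ ¥27.25 at q = 4, and P = ¥20 falls below it — price never covers variable cost, so the firm shuts down and loses only its fixed cost.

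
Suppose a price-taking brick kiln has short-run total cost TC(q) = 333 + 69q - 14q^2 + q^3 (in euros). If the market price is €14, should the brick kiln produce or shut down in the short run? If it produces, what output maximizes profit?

Variable cost is VC = 69q - 14q^2 + q^3, so AVC = VC/q = 69 - 14q + q^2 and MC = dTC/dq = 69 - 28q + 3q^2.
AVC hits its minimum where MC = AVC, at q = 7, giving min AVC = 69 - 14·7 + 7^2 = €20.
With P < min AVC (€14 < €20), every unit sold adds to the loss.
Best response: produce nothing and absorb the €333 fixed cost.

Shut down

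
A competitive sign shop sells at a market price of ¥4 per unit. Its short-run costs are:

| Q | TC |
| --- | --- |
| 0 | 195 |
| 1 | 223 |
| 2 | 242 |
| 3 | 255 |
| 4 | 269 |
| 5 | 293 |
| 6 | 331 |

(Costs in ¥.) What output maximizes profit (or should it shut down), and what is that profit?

Q = 0 (shut down); profit = -¥195

Tabulate TR − TC: Q=0: -195; Q=1: -219; Q=2: -234; Q=3: -243; Q=4: -253; Q=5: -273; Q=6: -307.
Profit is highest at Q = 0. Equivalently, the lowest AVC in the table is 74/4 ≈ ¥18.50 at Q = 4, and P = ¥4 falls below it — price never covers variable cost, so the firm shuts down and loses only its fixed cost.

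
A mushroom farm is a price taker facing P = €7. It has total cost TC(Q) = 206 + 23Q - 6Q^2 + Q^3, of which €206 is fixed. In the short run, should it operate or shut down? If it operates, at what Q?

Strip out fixed cost: VC = 23Q - 6Q^2 + Q^3. Then AVC = 23 - 6Q + Q^2 and MC = 23 - 12Q + 3Q^2.
AVC is minimized where dAVC/dQ = -6 + 2Q = 0, at Q = 3; min AVC = 23 - 6·3 + 3^2 = €14.
With P < min AVC (€7 < €14), every unit sold adds to the loss.
Best response: produce nothing and absorb the €206 fixed cost.

Shut down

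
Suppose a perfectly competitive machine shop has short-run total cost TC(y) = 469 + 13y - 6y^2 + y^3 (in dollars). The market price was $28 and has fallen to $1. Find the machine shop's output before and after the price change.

Output falls from 5 to 0 (the firm shuts down)

AVC = 13 - 6y + y^2, minimized at y = 3 where min AVC = $4. MC = 13 - 12y + 3y^2.
At P = $28 ≥ min AVC, set P = MC on the rising branch: y = 5.
At P = $1 < min AVC = $4, price no longer covers variable cost at any output, so the firm shuts down: y = 0.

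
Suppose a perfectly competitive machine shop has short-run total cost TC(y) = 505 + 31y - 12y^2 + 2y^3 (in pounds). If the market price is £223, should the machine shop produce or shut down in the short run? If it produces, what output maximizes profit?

Produce at y = 8

Variable cost is VC = 31y - 12y^2 + 2y^3, so AVC = VC/y = 31 - 12y + 2y^2 and MC = dTC/dy = 31 - 24y + 6y^2.
AVC hits its minimum where MC = AVC, at y = 3, giving min AVC = 31 - 12·3 + 2·3^2 = £13.
Since P = £223 ≥ min AVC = £13, price covers variable cost and the firm should produce.
P = MC gives -192 - 24y + 6y^2 = 0, with roots -4 and 8. Take the larger (rising MC): y* = 8.
Check: AVC at y = 8 is £63 ≤ P, so revenue covers variable cost.
Profit = P·y − TC = 223·8 − 1009 = £775.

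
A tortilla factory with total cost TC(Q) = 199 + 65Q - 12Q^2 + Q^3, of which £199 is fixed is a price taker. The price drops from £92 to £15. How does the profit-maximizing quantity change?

MC = 65 - 24Q + 3Q^2; the shutdown threshold is min AVC = £29 (at Q = 6).
At P = £92 ≥ min AVC, set P = MC on the rising branch: Q = 9.
At P = £15 < min AVC = £29, price no longer covers variable cost at any output, so the firm shuts down: Q = 0.

Output falls from 9 to 0 (the firm shuts down)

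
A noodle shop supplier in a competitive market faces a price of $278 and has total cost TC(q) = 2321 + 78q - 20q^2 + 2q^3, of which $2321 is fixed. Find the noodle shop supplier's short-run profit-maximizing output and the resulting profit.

Profit = -$321 at q = 10

AVC = 78 - 20q + 2q^2; min AVC = $28 at q = 5. Since P = $278 ≥ min AVC, the firm produces.
MC = 78 - 40q + 6q^2. Setting P = MC and taking the root on the rising branch gives q* = 10.
TR = 278·10 = 2780. TC = 2321 + 780 = 3101. Profit = 2780 − 3101 = -$321.
That loss of $321 beats the $2321 the firm would lose by shutting down; producing recovers $2000 of fixed cost.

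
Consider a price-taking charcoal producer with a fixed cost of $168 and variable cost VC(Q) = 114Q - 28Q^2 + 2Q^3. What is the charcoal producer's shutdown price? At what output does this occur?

$16 per unit, at Q = 7

Short-run supply begins at min AVC. From VC = 114Q - 28Q^2 + 2Q^3, AVC = 114 - 28Q + 2Q^2.
dAVC/dQ = -28 + 4Q = 0 gives Q = 7. min AVC = 114 - 28·7 + 2·7^2 = 16.
The firm shuts down for any P below $16.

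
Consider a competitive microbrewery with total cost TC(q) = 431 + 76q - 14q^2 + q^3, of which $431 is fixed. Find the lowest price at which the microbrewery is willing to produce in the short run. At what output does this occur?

Short-run supply begins at min AVC. From VC = 76q - 14q^2 + q^3, AVC = 76 - 14q + q^2.
At the minimum of AVC, MC = AVC. MC = 76 - 28q + 3q^2; setting MC = AVC gives 2q^2 - 14q = 0, so q = 7. min AVC = 27.
So the shutdown price is $27.

$27 per unit, at q = 7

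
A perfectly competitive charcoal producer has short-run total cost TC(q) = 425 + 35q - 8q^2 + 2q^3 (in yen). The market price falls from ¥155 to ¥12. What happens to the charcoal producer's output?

MC = 35 - 16q + 6q^2; the shutdown threshold is min AVC = ¥27 (at q = 2).
With P = ¥155 above the shutdown price, P = MC gives q = 6.
At P = ¥12 < min AVC = ¥27, price no longer covers variable cost at any output, so the firm shuts down: q = 0.

Output falls from 6 to 0 (the firm shuts down)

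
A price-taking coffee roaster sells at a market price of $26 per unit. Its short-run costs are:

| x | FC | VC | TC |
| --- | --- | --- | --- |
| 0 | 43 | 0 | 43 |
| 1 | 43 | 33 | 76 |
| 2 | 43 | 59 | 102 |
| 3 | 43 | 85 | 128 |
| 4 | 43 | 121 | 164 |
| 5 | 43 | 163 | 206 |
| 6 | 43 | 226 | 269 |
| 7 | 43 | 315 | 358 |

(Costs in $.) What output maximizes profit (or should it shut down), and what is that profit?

Profit at each row (π = 26x − TC): x=0: -43; x=1: -50; x=2: -50; x=3: -50; x=4: -60; x=5: -76; x=6: -113; x=7: -176.
Profit is highest at x = 0. Equivalently, the lowest AVC in the table is 85/3 ≈ $28.33 at x = 3, and P = $26 falls below it — price never covers variable cost, so the firm shuts down and loses only its fixed cost.

x = 0 (shut down); profit = -$43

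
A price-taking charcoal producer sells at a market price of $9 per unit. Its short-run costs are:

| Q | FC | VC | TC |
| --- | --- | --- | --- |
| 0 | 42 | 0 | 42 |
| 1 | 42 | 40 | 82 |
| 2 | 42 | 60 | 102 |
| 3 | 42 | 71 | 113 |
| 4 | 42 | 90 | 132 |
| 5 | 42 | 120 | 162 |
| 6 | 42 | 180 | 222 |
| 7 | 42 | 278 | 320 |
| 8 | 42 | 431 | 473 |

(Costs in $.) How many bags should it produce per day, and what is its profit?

Compute π = P·Q − TC at each output: Q=0: -42; Q=1: -73; Q=2: -84; Q=3: -86; Q=4: -96; Q=5: -117; Q=6: -168; Q=7: -257; Q=8: -401.
Profit is highest at Q = 0. Equivalently, the lowest AVC in the table is 90/4 ≈ $22.50 at Q = 4, and P = $9 falls below it — price never covers variable cost, so the firm shuts down and loses only its fixed cost.

Q = 0 (shut down); profit = -$42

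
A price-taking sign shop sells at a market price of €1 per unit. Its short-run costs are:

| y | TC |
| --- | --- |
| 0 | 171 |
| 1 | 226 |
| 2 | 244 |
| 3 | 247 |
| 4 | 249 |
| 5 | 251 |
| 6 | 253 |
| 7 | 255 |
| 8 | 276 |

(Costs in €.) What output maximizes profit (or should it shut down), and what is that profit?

y = 0 (shut down); profit = -€171

Compute π = P·y − TC at each output: y=0: -171; y=1: -225; y=2: -242; y=3: -244; y=4: -245; y=5: -246; y=6: -247; y=7: -248; y=8: -268.
Profit is highest at y = 0. Equivalently, the lowest AVC in the table is 84/7 ≈ €12 at y = 7, and P = €1 falls below it — price never covers variable cost, so the firm shuts down and loses only its fixed cost.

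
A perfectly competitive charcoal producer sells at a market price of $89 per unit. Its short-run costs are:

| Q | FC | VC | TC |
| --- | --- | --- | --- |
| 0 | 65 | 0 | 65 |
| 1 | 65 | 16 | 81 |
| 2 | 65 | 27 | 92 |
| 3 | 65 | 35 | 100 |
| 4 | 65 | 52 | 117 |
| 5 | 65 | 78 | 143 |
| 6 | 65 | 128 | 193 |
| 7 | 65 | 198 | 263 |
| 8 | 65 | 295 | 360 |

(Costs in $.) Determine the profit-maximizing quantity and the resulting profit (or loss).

Tabulate TR − TC: Q=0: -65; Q=1: 8; Q=2: 86; Q=3: 167; Q=4: 239; Q=5: 302; Q=6: 341; Q=7: 360; Q=8: 352.
Profit is maximized at Q = 7. AVC there is 198/7 = $28.29 ≤ P, so producing beats shutting down (which would give -$65).

Q = 7; profit = $360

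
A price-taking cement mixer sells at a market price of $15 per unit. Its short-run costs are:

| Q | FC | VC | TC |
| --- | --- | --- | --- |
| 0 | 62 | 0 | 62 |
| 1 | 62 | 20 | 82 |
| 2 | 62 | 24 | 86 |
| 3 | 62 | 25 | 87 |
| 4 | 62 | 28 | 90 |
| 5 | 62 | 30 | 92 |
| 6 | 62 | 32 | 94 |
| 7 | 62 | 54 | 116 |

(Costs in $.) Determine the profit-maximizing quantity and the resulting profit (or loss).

Profit at each row (π = 15Q − TC): Q=0: -62; Q=1: -67; Q=2: -56; Q=3: -42; Q=4: -30; Q=5: -17; Q=6: -4; Q=7: -11.
Profit is maximized at Q = 6. AVC there is 32/6 = $5.33 ≤ P, so producing beats shutting down (which would give -$62).

Q = 6; profit = -$4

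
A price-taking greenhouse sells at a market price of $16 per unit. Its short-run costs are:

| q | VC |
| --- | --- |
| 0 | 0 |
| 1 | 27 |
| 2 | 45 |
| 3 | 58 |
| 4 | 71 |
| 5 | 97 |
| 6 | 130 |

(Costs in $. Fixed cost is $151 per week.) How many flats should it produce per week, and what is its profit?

q = 0 (shut down); profit = -$151

Profit at each row (π = 16q − TC): q=0: -151; q=1: -162; q=2: -164; q=3: -161; q=4: -158; q=5: -168; q=6: -185.
Profit is highest at q = 0. Equivalently, the lowest AVC in the table is 71/4 ≈ $17.75 at q = 4, and P = $16 falls below it — price never covers variable cost, so the firm shuts down and loses only its fixed cost.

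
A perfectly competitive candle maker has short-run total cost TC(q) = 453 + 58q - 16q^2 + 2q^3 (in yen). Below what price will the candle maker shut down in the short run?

¥26 per unit

Short-run supply begins at min AVC. From VC = 58q - 16q^2 + 2q^3, AVC = 58 - 16q + 2q^2.
dAVC/dq = -16 + 4q = 0 gives q = 4. min AVC = 58 - 16·4 + 2·4^2 = 26.
So the shutdown price is ¥26.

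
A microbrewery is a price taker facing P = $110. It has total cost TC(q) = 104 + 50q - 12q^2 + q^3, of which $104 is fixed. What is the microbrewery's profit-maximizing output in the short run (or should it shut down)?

Produce at q = 10

Variable cost is VC = 50q - 12q^2 + q^3, so AVC = VC/q = 50 - 12q + q^2 and MC = dTC/dq = 50 - 24q + 3q^2.
AVC is minimized where dAVC/dq = -12 + 2q = 0, at q = 6; min AVC = 50 - 12·6 + 6^2 = $14.
Because $110 ≥ $14, revenue can cover variable cost; the firm operates.
Set P = MC: 110 = 50 - 24q + 3q^2 → -60 - 24q + 3q^2 = 0. The roots are q = -2 and q = 10; the profit-maximizing output is on the rising part of MC, so q* = 10.
Check: AVC at q = 10 is $30 ≤ P, so revenue covers variable cost.
Profit = P·q − TC = 110·10 − 404 = $696.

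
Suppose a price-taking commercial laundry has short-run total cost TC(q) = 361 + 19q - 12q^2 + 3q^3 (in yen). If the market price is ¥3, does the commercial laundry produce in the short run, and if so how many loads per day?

Strip out fixed cost: VC = 19q - 12q^2 + 3q^3. Then AVC = 19 - 12q + 3q^2 and MC = 19 - 24q + 9q^2.
AVC is minimized where dAVC/dq = -12 + 6q = 0, at q = 2; min AVC = 19 - 12·2 + 3·2^2 = ¥7.
Since P = ¥3 < min AVC = ¥7, price fails to cover variable cost at any output.
Best response: produce nothing and absorb the ¥361 fixed cost.

Shut down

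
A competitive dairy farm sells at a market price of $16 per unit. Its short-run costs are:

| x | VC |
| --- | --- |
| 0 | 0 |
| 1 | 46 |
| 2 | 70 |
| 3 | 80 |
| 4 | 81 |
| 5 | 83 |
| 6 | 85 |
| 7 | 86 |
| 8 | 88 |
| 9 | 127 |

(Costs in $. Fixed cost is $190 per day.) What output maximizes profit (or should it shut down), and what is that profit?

Profit at each row (π = 16x − TC): x=0: -190; x=1: -220; x=2: -228; x=3: -222; x=4: -207; x=5: -193; x=6: -179; x=7: -164; x=8: -150; x=9: -173.
Profit is maximized at x = 8. AVC there is 88/8 = $11 ≤ P, so producing beats shutting down (which would give -$190).

x = 8; profit = -$150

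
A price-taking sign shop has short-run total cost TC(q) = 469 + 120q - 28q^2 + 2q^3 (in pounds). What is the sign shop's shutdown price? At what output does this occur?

£22 per unit, at q = 7

The shutdown price is the minimum of AVC. VC = 120q - 28q^2 + 2q^3, so AVC = 120 - 28q + 2q^2.
dAVC/dq = -28 + 4q = 0 gives q = 7. min AVC = 120 - 28·7 + 2·7^2 = 22.
For P < £22 the firm produces nothing.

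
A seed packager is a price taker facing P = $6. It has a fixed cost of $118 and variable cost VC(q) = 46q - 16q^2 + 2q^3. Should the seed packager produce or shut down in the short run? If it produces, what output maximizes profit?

Variable cost is VC = 46q - 16q^2 + 2q^3, so AVC = VC/q = 46 - 16q + 2q^2 and MC = dTC/dq = 46 - 32q + 6q^2.
The AVC parabola has its vertex at q = 16/4 = 4, where AVC = 46 - 16·4 + 2·4^2 = $14.
With P < min AVC ($6 < $14), every unit sold adds to the loss.
Best response: produce nothing and absorb the $118 fixed cost.

Shut down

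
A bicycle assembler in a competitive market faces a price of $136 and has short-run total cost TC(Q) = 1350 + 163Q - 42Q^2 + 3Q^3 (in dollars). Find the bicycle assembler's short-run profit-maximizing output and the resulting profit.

Profit = -$378 at Q = 9

AVC = 163 - 42Q + 3Q^2; min AVC = $16 at Q = 7. Since P = $136 ≥ min AVC, the firm produces.
MC = 163 - 84Q + 9Q^2. Setting P = MC and taking the root on the rising branch gives Q* = 9.
TR = 136·9 = 1224. TC = 1350 + 252 = 1602. Profit = 1224 − 1602 = -$378.
Shutting down would mean losing the fixed cost of $1350, so operating at a loss of $378 is better by $972.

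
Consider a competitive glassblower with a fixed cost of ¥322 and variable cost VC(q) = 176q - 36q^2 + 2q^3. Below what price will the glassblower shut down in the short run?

¥14 per unit

The firm shuts down when price falls below the minimum of average variable cost. AVC = VC/q = 176 - 36q + 2q^2.
dAVC/dq = -36 + 4q = 0 gives q = 9. min AVC = 176 - 36·9 + 2·9^2 = 14.
For P < ¥14 the firm produces nothing.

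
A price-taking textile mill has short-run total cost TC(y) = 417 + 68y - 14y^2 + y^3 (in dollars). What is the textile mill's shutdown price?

The shutdown price is the minimum of AVC. VC = 68y - 14y^2 + y^3, so AVC = 68 - 14y + y^2.
dAVC/dy = -14 + 2y = 0 gives y = 7. min AVC = 68 - 14·7 + 7^2 = 19.
The firm shuts down for any P below $19.

$19 per unit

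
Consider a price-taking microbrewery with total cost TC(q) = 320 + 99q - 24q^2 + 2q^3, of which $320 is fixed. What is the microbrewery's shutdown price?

The shutdown price is the minimum of AVC. VC = 99q - 24q^2 + 2q^3, so AVC = 99 - 24q + 2q^2.
At the minimum of AVC, MC = AVC. MC = 99 - 48q + 6q^2; setting MC = AVC gives 4q^2 - 24q = 0, so q = 6. min AVC = 27.
So the shutdown price is $27.

$27 per unit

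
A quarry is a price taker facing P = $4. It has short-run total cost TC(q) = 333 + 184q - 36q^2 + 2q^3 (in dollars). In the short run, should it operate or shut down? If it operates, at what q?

Shut down

Strip out fixed cost: VC = 184q - 36q^2 + 2q^3. Then AVC = 184 - 36q + 2q^2 and MC = 184 - 72q + 6q^2.
AVC is minimized where dAVC/dq = -36 + 4q = 0, at q = 9; min AVC = 184 - 36·9 + 2·9^2 = $22.
P = $4 lies below min AVC = $22; no output level covers variable cost.
Best response: produce nothing and absorb the $333 fixed cost.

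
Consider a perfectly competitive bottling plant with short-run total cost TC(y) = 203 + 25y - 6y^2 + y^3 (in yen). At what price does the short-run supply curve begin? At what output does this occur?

Short-run supply begins at min AVC. From VC = 25y - 6y^2 + y^3, AVC = 25 - 6y + y^2.
dAVC/dy = -6 + 2y = 0 gives y = 3. min AVC = 25 - 6·3 + 3^2 = 16.
The firm shuts down for any P below ¥16.

¥16 per unit, at y = 3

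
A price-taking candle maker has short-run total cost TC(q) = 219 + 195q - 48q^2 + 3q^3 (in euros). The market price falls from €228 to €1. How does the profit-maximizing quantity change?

AVC = 195 - 48q + 3q^2, minimized at q = 8 where min AVC = €3. MC = 195 - 96q + 9q^2.
With P = €228 above the shutdown price, P = MC gives q = 11.
At P = €1 < min AVC = €3, price no longer covers variable cost at any output, so the firm shuts down: q = 0.

Output falls from 11 to 0 (the firm shuts down)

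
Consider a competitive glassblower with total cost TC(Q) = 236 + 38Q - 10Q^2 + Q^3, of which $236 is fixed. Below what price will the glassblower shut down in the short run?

$13 per unit

Short-run supply begins at min AVC. From VC = 38Q - 10Q^2 + Q^3, AVC = 38 - 10Q + Q^2.
At the minimum of AVC, MC = AVC. MC = 38 - 20Q + 3Q^2; setting MC = AVC gives 2Q^2 - 10Q = 0, so Q = 5. min AVC = 13.
For P < $13 the firm produces nothing.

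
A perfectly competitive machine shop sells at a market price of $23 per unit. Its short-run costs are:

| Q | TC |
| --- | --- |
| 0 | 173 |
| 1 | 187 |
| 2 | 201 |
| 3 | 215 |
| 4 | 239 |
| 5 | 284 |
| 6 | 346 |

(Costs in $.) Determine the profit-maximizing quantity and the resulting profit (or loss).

Q = 3; profit = -$146

Profit at each row (π = 23Q − TC): Q=0: -173; Q=1: -164; Q=2: -155; Q=3: -146; Q=4: -147; Q=5: -169; Q=6: -208.
Profit is maximized at Q = 3. AVC there is 42/3 = $14 ≤ P, so producing beats shutting down (which would give -$173).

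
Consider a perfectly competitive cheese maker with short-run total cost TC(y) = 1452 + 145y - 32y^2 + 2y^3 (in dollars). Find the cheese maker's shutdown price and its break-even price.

AVC = 145 - 32y + 2y^2; minimized at y = 8, giving min AVC = $17. That is the shutdown price.
ATC = 1452/y + 145 - 32y + 2y^2. Setting dATC/dy = −1452/y^2 − 32 + 4y = 0 gives y = 11 (since 4·11^3 − 32·11^2 = 1452).
min ATC = 1452/11 + 145 − 32·11 + 2·11^2 = $167. That is the break-even price.
For $17 ≤ P < $167 the firm produces at a loss; below $17 it shuts down.

Shutdown price = $17; break-even price = $167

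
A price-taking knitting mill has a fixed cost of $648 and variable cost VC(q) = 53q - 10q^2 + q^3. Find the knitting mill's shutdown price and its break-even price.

Shutdown price = min AVC. AVC = 53 - 10q + q^2, with vertex at q = 5 and minimum $28.
ATC = 648/q + 53 - 10q + q^2. Setting dATC/dq = −648/q^2 − 10 + 2q = 0 gives q = 9 (since 2·9^3 − 10·9^2 = 648).
min ATC = 648/9 + 53 − 10·9 + 9^2 = $116. That is the break-even price.
For $28 ≤ P < $116 the firm produces at a loss; below $28 it shuts down.

Shutdown price = $28; break-even price = $116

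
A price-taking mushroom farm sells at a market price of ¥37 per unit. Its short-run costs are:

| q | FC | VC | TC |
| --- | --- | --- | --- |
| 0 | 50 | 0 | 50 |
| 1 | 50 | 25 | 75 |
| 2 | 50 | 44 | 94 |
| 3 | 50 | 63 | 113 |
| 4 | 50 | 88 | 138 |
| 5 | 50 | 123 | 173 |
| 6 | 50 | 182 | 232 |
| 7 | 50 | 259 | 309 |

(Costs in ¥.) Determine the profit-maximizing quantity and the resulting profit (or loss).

q = 5; profit = ¥12

Tabulate TR − TC: q=0: -50; q=1: -38; q=2: -20; q=3: -2; q=4: 10; q=5: 12; q=6: -10; q=7: -50.
Profit is maximized at q = 5. AVC there is 123/5 = ¥24.60 ≤ P, so producing beats shutting down (which would give -¥50).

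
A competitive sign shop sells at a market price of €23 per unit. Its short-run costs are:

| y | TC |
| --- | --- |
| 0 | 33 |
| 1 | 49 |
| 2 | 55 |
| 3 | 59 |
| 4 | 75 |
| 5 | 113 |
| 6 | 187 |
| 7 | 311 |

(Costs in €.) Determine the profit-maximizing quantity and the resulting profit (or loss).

Compute π = P·y − TC at each output: y=0: -33; y=1: -26; y=2: -9; y=3: 10; y=4: 17; y=5: 2; y=6: -49; y=7: -150.
Profit is maximized at y = 4. AVC there is 42/4 = €10.50 ≤ P, so producing beats shutting down (which would give -€33).

y = 4; profit = €17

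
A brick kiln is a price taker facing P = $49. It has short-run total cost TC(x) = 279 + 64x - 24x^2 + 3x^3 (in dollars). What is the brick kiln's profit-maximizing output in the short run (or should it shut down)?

Strip out fixed cost: VC = 64x - 24x^2 + 3x^3. Then AVC = 64 - 24x + 3x^2 and MC = 64 - 48x + 9x^2.
AVC hits its minimum where MC = AVC, at x = 4, giving min AVC = 64 - 24·4 + 3·4^2 = $16.
Since P = $49 ≥ min AVC = $16, price covers variable cost and the firm should produce.
Set P = MC: 49 = 64 - 48x + 9x^2 → 15 - 48x + 9x^2 = 0. The roots are x = 1/3 and x = 5; the profit-maximizing output is on the rising part of MC, so x* = 5.
Check: AVC at x = 5 is $19 ≤ P, so revenue covers variable cost.
Profit = P·x − TC = 49·5 − 374 = -$129, a loss, but smaller than the $279 fixed cost the firm would lose by shutting down.

Produce at x = 5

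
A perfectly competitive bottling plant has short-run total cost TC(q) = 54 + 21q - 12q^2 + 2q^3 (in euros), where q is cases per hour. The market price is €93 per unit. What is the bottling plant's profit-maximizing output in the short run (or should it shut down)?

Variable cost is VC = 21q - 12q^2 + 2q^3, so AVC = VC/q = 21 - 12q + 2q^2 and MC = dTC/dq = 21 - 24q + 6q^2.
AVC hits its minimum where MC = AVC, at q = 3, giving min AVC = 21 - 12·3 + 2·3^2 = €3.
Because €93 ≥ €3, revenue can cover variable cost; the firm operates.
Set P = MC: 93 = 21 - 24q + 6q^2 → -72 - 24q + 6q^2 = 0. The roots are q = -2 and q = 6; the profit-maximizing output is on the rising part of MC, so q* = 6.
Check: AVC at q = 6 is €21 ≤ P, so revenue covers variable cost.
Profit = P·q − TC = 93·6 − 180 = €378.

Produce at q = 6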